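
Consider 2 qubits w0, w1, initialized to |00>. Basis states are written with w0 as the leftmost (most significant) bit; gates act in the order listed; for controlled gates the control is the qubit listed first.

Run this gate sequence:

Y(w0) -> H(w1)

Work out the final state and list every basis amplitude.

After the circuit, the state carries amplitude 0 on |00>, 0 on |01>, sqrt(2)*I/2 on |10>, sqrt(2)*I/2 on |11>.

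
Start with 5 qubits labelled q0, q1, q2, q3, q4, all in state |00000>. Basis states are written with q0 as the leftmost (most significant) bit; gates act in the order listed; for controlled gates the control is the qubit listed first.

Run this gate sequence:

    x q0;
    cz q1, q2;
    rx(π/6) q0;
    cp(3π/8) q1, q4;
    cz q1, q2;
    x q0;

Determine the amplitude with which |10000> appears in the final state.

The final state's coefficient on |10000> equals I*(-sqrt(6) + sqrt(2))/4.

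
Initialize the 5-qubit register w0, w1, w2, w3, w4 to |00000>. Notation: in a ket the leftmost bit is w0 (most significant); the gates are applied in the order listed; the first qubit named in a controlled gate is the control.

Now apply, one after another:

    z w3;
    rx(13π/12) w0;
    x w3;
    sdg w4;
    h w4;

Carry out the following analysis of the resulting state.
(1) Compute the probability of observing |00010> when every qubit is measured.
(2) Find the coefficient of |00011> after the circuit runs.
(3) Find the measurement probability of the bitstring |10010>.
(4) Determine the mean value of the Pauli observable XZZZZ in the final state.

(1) Outcome |00010> occurs with probability -sqrt(6)/16 - sqrt(2)/16 + 1/4.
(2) The amplitude on |00011> is -sqrt(2*sqrt(2) + 4)/8 + sqrt(12 - 6*sqrt(2))/8.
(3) Outcome |10010> occurs with probability sqrt(2)/16 + sqrt(6)/16 + 1/4.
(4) The expectation value of XZZZZ is 0.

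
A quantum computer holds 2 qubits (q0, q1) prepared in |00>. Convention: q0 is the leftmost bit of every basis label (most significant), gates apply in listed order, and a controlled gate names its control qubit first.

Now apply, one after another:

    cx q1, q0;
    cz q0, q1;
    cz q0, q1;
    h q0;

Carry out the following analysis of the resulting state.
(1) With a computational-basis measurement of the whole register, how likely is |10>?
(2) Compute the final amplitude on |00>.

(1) A full measurement returns |10> with probability 1/2. Key observation: gates 2-3 undo each other exactly, leaving only the rest of the circuit to track.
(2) |00> carries amplitude sqrt(2)/2 in the final state.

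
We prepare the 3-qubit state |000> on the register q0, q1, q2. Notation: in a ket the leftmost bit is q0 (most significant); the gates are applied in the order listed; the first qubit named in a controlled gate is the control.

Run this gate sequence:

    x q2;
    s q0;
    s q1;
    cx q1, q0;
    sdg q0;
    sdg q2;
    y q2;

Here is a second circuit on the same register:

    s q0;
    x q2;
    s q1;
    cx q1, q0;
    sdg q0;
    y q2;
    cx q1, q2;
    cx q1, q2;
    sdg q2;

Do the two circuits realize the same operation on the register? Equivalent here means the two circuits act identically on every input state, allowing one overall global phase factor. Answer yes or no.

No — the two circuits implement different unitaries, even allowing a global phase.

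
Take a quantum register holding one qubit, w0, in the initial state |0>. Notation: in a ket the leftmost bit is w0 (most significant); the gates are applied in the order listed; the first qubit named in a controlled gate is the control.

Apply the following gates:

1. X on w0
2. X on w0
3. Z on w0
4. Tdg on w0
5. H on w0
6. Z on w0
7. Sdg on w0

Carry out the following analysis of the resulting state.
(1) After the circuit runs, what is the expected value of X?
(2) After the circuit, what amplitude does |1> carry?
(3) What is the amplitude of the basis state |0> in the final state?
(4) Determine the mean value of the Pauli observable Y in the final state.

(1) The expectation value of X is 0.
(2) The final state's coefficient on |1> equals sqrt(2)*I/2.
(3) The final state's coefficient on |0> equals sqrt(2)/2.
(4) The observable Y averages to 1.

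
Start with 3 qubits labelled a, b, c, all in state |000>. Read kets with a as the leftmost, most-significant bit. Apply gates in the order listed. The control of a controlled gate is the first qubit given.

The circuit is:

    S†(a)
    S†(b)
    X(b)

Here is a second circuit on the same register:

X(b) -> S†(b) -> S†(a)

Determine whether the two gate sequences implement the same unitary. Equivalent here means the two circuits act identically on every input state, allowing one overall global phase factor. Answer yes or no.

No, they are not equivalent — no single phase factor reconciles the two unitaries.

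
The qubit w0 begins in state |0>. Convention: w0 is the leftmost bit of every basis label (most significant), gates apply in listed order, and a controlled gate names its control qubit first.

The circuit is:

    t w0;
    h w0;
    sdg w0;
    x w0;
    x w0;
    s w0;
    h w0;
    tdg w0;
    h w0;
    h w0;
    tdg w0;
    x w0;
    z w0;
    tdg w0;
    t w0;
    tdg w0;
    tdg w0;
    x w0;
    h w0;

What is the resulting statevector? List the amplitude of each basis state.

After the circuit, the state carries amplitude sqrt(2)*I/2 on |0>, sqrt(2)*I/2 on |1>. Key observation: the block from step 1 through step 8 cancels to the identity and can be dropped.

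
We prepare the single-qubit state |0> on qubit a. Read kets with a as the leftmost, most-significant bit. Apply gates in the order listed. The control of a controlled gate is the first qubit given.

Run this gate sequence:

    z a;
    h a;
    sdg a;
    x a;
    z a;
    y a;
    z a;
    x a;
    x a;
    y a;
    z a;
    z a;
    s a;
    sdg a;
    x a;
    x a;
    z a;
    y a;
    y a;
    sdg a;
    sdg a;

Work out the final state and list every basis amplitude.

The resulting statevector has amplitude sqrt(2)*I/2 on |0>, -sqrt(2)/2 on |1>. Key observation: the block from step 13 through step 14 cancels to the identity and can be dropped.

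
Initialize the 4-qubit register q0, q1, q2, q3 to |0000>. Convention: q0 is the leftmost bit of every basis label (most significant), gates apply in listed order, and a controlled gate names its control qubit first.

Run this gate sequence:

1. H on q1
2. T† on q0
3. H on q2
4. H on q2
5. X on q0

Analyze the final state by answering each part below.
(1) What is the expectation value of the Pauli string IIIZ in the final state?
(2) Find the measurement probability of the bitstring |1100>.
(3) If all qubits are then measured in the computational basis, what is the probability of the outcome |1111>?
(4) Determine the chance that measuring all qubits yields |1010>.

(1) The observable IIIZ averages to 1.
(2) The probability of measuring |1100> is 1/2.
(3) Outcome |1111> occurs with probability 0.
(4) Outcome |1010> occurs with probability 0.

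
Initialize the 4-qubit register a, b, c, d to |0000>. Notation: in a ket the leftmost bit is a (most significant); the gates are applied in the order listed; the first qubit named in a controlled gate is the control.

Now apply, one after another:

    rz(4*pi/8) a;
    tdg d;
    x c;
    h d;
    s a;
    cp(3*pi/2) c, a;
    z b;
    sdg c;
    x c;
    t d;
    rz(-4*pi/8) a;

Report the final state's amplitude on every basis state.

The resulting statevector has amplitude -sqrt(2)*I/2 on |0000>, -sqrt(2)*exp(3*I*pi/4)/2 on |0001>, and 0 on every other basis state.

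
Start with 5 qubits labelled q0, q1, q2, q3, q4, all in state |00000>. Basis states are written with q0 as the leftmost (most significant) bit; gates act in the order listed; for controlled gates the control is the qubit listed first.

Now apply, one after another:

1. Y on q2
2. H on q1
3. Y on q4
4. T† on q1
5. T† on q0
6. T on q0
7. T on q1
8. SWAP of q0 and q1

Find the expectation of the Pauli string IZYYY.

The expectation value of IZYYY is 0. Key observation: steps 4-7 multiply out to the identity, so the circuit reduces to the remaining gates.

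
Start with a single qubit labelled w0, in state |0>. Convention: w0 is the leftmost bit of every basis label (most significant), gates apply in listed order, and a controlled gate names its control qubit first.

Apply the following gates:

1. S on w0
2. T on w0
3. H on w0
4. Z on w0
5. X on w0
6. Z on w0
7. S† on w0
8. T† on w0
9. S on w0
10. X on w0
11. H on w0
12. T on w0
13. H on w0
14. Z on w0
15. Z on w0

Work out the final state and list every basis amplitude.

After the circuit, the state carries amplitude sqrt(2)*(-2 + sqrt(2)*I)/4 on |0>, -1/2 on |1>.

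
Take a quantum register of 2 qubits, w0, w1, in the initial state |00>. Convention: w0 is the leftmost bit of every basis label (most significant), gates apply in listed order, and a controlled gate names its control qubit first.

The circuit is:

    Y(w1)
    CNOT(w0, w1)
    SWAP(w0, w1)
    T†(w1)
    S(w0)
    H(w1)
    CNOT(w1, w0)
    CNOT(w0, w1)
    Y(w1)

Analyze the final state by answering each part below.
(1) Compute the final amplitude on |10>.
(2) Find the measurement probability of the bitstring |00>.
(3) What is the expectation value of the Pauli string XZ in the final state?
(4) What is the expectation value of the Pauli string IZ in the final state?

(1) |10> carries amplitude sqrt(2)*I/2 in the final state.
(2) The probability of measuring |00> is 1/2.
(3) The expectation value of XZ is 1.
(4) The observable IZ averages to 1.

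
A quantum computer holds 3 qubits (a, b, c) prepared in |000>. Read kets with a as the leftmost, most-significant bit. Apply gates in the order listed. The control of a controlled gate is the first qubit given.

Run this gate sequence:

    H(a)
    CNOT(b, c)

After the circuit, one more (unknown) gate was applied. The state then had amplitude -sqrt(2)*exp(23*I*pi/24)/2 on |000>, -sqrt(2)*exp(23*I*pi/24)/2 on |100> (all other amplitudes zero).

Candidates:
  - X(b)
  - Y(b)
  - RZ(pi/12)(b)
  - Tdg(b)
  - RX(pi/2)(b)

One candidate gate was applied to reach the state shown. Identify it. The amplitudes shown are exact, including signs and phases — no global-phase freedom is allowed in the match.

The unique candidate consistent with the amplitudes is RZ(pi/12)(b).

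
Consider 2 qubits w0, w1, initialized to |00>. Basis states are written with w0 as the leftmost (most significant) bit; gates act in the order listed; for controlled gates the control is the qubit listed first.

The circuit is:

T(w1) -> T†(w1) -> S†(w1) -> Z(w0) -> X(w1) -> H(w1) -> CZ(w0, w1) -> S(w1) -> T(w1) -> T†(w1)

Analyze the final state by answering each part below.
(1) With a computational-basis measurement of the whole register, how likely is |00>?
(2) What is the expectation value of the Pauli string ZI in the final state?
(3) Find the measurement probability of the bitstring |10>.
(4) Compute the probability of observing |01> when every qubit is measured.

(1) The probability of measuring |00> is 1/2.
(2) The expectation value of ZI is 1.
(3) A full measurement returns |10> with probability 0.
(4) The probability of measuring |01> is 1/2.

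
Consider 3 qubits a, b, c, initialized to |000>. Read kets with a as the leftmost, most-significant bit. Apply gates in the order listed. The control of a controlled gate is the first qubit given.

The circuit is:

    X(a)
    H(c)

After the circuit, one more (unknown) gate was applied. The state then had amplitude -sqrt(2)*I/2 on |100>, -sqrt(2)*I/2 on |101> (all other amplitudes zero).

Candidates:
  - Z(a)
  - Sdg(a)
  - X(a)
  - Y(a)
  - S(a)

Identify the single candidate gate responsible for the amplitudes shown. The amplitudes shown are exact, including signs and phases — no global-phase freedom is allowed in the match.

The applied gate was Sdg(a).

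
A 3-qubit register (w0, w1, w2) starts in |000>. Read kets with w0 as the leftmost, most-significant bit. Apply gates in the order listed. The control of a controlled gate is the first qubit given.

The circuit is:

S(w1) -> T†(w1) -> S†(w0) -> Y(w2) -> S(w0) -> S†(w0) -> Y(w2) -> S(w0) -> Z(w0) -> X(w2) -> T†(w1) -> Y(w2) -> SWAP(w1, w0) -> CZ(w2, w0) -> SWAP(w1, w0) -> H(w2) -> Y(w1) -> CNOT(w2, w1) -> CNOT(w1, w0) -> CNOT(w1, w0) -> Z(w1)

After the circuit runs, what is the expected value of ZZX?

The observable ZZX averages to 0. Key observation: steps 3-8 multiply out to the identity, so the circuit reduces to the remaining gates.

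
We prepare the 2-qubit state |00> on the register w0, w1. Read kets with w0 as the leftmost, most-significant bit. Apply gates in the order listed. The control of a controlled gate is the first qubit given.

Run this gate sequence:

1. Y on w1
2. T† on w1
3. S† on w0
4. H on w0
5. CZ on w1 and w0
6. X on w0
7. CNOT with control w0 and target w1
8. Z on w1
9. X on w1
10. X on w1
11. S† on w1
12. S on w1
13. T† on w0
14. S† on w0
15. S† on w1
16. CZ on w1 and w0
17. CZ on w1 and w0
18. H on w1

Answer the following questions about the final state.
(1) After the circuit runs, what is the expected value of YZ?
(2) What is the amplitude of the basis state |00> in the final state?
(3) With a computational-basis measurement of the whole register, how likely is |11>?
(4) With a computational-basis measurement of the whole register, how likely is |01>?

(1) The observable YZ averages to -sqrt(2)/2. Key observation: steps 9-10 multiply out to the identity, so the circuit reduces to the remaining gates.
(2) The amplitude on |00> is -exp(3*I*pi/4)/2.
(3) A full measurement returns |11> with probability 1/4.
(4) A full measurement returns |01> with probability 1/4.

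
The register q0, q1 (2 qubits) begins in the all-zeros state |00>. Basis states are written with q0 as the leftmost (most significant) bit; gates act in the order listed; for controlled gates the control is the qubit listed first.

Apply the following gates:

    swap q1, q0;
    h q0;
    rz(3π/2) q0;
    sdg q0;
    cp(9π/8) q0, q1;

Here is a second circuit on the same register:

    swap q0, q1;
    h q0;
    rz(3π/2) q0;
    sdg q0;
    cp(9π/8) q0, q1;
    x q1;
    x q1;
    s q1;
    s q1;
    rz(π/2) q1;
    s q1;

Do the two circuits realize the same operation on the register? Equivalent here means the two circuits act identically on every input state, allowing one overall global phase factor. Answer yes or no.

Yes: on every input state the two circuits agree up to one overall phase factor.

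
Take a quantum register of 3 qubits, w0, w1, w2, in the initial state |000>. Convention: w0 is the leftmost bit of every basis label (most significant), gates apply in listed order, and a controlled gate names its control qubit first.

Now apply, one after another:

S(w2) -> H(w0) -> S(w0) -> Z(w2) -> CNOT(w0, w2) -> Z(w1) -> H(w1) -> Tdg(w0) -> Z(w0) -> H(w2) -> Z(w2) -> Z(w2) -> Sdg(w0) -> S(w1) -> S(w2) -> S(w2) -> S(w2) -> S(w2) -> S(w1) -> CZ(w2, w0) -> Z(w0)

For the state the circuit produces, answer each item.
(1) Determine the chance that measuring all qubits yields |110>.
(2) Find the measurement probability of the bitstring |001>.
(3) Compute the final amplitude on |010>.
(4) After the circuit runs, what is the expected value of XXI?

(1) The probability of measuring |110> is 1/8.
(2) A full measurement returns |001> with probability 1/8.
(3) The amplitude on |010> is -sqrt(2)/4.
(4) The observable XXI averages to -sqrt(2)/2.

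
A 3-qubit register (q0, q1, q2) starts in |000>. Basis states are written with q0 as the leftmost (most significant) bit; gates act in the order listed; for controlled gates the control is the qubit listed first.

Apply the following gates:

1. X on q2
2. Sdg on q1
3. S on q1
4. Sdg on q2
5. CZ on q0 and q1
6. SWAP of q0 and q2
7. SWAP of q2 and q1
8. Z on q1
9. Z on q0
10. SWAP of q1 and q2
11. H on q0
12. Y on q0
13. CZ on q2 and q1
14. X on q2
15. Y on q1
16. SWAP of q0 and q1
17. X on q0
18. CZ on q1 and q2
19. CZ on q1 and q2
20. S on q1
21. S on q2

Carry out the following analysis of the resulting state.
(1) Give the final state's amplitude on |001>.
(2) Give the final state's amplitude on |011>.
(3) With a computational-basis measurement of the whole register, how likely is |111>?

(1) |001> carries amplitude sqrt(2)/2 in the final state.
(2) |011> carries amplitude sqrt(2)*I/2 in the final state.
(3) Outcome |111> occurs with probability 0.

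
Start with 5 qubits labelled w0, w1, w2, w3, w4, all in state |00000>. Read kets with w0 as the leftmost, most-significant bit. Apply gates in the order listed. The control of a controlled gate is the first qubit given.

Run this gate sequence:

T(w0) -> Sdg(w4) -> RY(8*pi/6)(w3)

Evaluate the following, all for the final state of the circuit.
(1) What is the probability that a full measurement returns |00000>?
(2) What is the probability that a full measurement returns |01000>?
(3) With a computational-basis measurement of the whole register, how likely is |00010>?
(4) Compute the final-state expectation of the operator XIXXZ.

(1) Outcome |00000> occurs with probability 1/4.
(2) The probability of measuring |01000> is 0.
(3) A full measurement returns |00010> with probability 3/4.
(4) The observable XIXXZ averages to 0.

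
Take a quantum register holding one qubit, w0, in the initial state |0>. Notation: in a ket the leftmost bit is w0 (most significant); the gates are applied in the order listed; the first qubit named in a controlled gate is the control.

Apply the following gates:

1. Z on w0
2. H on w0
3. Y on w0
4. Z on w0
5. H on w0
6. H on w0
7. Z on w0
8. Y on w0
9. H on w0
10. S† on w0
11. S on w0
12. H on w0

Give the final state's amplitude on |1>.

The final state's coefficient on |1> equals sqrt(2)/2. Key observation: the block from step 2 through step 9 cancels to the identity and can be dropped.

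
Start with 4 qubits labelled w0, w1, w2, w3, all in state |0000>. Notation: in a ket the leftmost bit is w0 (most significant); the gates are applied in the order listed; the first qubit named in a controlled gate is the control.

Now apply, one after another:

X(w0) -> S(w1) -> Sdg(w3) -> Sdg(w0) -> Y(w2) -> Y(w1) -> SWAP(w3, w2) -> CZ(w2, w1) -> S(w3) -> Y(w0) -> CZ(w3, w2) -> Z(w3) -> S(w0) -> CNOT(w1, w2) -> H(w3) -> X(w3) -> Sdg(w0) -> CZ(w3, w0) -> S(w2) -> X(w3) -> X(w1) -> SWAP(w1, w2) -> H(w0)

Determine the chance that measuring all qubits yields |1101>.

A full measurement returns |1101> with probability 1/4.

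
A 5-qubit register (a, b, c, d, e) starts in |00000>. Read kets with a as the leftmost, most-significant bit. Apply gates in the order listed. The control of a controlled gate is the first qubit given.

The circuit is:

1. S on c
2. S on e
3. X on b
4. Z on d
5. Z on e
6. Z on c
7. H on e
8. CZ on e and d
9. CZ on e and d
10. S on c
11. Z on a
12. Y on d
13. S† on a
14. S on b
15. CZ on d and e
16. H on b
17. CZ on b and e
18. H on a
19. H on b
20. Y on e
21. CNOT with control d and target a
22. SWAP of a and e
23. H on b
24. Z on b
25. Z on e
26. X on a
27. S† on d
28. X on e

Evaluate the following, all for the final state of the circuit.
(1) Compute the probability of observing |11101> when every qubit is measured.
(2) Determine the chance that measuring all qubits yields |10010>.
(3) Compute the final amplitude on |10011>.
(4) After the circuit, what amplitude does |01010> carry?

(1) The probability of measuring |11101> is 0. Key observation: the block from step 8 through step 9 cancels to the identity and can be dropped.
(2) The probability of measuring |10010> is 1/8.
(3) |10011> carries amplitude -sqrt(2)/4 in the final state.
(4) |01010> carries amplitude sqrt(2)/4 in the final state.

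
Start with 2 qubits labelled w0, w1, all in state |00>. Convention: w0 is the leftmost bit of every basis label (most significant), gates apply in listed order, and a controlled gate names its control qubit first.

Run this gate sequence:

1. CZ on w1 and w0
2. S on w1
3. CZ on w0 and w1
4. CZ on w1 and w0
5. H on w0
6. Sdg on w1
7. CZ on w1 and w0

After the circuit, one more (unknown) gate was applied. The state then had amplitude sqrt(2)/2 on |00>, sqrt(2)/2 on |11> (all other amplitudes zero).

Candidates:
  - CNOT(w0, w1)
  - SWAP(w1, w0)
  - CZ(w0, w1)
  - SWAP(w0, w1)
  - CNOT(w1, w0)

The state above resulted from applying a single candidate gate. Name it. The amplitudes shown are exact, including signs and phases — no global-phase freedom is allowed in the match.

The unique candidate consistent with the amplitudes is CNOT(w0, w1).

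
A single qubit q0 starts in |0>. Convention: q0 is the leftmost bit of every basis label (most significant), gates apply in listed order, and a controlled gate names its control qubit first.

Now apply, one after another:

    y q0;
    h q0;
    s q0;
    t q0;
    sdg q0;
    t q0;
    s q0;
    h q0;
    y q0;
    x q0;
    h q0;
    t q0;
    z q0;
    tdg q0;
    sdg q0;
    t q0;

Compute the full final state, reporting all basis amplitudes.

After the circuit, the state carries amplitude -sqrt(2)/2 on |0>, -sqrt(2)*exp(3*I*pi/4)/2 on |1>.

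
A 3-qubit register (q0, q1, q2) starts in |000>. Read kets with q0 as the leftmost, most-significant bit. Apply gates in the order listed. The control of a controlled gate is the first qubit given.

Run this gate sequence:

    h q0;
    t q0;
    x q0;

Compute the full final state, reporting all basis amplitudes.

The resulting statevector has amplitude sqrt(2)*exp(I*pi/4)/2 on |000>, sqrt(2)/2 on |100>, and 0 on every other basis state.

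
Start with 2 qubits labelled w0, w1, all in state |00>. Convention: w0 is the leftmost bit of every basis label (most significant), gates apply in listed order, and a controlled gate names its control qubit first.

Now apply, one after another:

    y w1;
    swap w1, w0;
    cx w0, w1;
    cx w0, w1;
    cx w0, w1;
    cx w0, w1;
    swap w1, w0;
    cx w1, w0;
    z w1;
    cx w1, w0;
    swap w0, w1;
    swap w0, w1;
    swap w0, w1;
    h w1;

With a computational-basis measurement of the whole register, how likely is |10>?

A full measurement returns |10> with probability 1/2.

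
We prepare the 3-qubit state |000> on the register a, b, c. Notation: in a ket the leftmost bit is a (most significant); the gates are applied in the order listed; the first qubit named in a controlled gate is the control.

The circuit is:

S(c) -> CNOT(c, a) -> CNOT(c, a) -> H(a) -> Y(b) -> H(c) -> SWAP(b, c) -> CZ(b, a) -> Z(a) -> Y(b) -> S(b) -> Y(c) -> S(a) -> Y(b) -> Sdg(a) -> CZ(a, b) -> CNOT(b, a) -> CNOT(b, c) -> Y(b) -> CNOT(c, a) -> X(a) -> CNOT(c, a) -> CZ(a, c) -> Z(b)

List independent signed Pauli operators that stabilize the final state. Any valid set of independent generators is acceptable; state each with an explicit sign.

The final state is stabilized by the group generated by -XIZ, +ZXY, -IZZ; other independent generating sets are equally valid.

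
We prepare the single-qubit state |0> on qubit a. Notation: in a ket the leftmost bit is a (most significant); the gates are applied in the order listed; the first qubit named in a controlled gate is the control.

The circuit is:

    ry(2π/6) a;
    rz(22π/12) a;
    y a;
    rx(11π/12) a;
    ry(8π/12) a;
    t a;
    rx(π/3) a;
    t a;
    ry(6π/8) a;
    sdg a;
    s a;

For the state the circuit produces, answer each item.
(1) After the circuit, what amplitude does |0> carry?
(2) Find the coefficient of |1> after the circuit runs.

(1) |0> carries amplitude 9*I*exp(-11*I*pi/12)/32 + 3*sqrt(2)*exp(-2*I*pi/3)/32 + I*exp(-5*I*pi/6)/8 + 3*exp(-7*I*pi/12)/32 + 3*I*exp(11*I*pi/12)/32 + sqrt(3)*I*sqrt(1/2 - sqrt(2)/4)*sqrt(sqrt(2)/4 + 1/2)*exp(-5*I*pi/6)/8 + 3*sqrt(2)*I*exp(-2*I*pi/3)/32 + 3*sqrt(2)*exp(-7*I*pi/12)/64 + exp(-5*I*pi/6)/8 + sqrt(2)*I*exp(-5*I*pi/6)/32 + sqrt(3)*sqrt(1/2 - sqrt(2)/4)*sqrt(sqrt(2)/4 + 1/2)*exp(-7*I*pi/12)/16 + 3*sqrt(3)*sqrt(1/2 - sqrt(2)/4)*sqrt(sqrt(2)/4 + 1/2)*exp(-11*I*pi/12)/16 + 3*exp(-11*I*pi/12)/32 - 3*I*exp(-5*I*pi/12)/32 + 3*I*exp(-7*I*pi/12)/32 - 3*sqrt(2)*I*exp(-5*I*pi/12)/64 - 3*sqrt(2)*exp(11*I*pi/12)/64 + 3*sqrt(2)*I*exp(-7*I*pi/12)/64 - 3*sqrt(2)*exp(-11*I*pi/12)/64 - sqrt(2)*exp(-5*I*pi/6)/32 + 3*exp(11*I*pi/12)/32 + 3*sqrt(3)*sqrt(1/2 - sqrt(2)/4)*sqrt(sqrt(2)/4 + 1/2)*exp(11*I*pi/12)/16 - 3*sqrt(3)*I*sqrt(1/2 - sqrt(2)/4)*sqrt(sqrt(2)/4 + 1/2)*exp(-7*I*pi/12)/16 + 3*sqrt(3)*I*sqrt(1/2 - sqrt(2)/4)*sqrt(sqrt(2)/4 + 1/2)*exp(-5*I*pi/12)/16 - sqrt(3)*I*sqrt(1/2 - sqrt(2)/4)*sqrt(sqrt(2)/4 + 1/2)*exp(11*I*pi/12)/16 - sqrt(3)*I*sqrt(1/2 - sqrt(2)/4)*sqrt(sqrt(2)/4 + 1/2)*exp(-2*I*pi/3)/8 - sqrt(3)*sqrt(1/2 - sqrt(2)/4)*sqrt(sqrt(2)/4 + 1/2)*exp(-5*I*pi/6)/8 - 3*sqrt(2)*I*exp(11*I*pi/12)/64 - sqrt(3)*sqrt(1/2 - sqrt(2)/4)*sqrt(sqrt(2)/4 + 1/2)*exp(-2*I*pi/3)/8 - 3*sqrt(3)*sqrt(1/2 - sqrt(2)/4)*sqrt(sqrt(2)/4 + 1/2)*exp(-5*I*pi/12)/16 - 3*sqrt(3)*I*sqrt(1/2 - sqrt(2)/4)*sqrt(sqrt(2)/4 + 1/2)*exp(-11*I*pi/12)/16 - 9*sqrt(2)*exp(-5*I*pi/12)/64 - 9*sqrt(2)*I*exp(-11*I*pi/12)/64 - 9*exp(-5*I*pi/12)/32 in the final state.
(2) |1> carries amplitude 9*sqrt(1/2 - sqrt(2)/4)*sqrt(sqrt(2)/4 + 1/2)*exp(-5*I*pi/12)/16 + 9*I*sqrt(1/2 - sqrt(2)/4)*sqrt(sqrt(2)/4 + 1/2)*exp(-11*I*pi/12)/16 + sqrt(3)*exp(-2*I*pi/3)/8 + 3*sqrt(3)*exp(-5*I*pi/12)/32 + sqrt(6)*I*exp(-5*I*pi/6)/32 + 3*I*sqrt(1/2 - sqrt(2)/4)*sqrt(sqrt(2)/4 + 1/2)*exp(11*I*pi/12)/16 + 3*sqrt(3)*exp(-11*I*pi/12)/32 - 3*sqrt(3)*I*exp(-5*I*pi/12)/32 + 3*sqrt(3)*I*exp(-7*I*pi/12)/32 + sqrt(6)*exp(-7*I*pi/12)/64 + 3*sqrt(6)*exp(-11*I*pi/12)/64 + sqrt(1/2 - sqrt(2)/4)*sqrt(sqrt(2)/4 + 1/2)*exp(-5*I*pi/6)/8 + 3*sqrt(1/2 - sqrt(2)/4)*sqrt(sqrt(2)/4 + 1/2)*exp(-11*I*pi/12)/16 + 3*sqrt(1/2 - sqrt(2)/4)*sqrt(sqrt(2)/4 + 1/2)*exp(11*I*pi/12)/16 - 3*I*sqrt(1/2 - sqrt(2)/4)*sqrt(sqrt(2)/4 + 1/2)*exp(-7*I*pi/12)/16 + 3*I*sqrt(1/2 - sqrt(2)/4)*sqrt(sqrt(2)/4 + 1/2)*exp(-5*I*pi/12)/16 + 3*sqrt(6)*exp(11*I*pi/12)/64 - 3*sqrt(6)*I*exp(-7*I*pi/12)/64 + 3*sqrt(6)*I*exp(-5*I*pi/12)/64 - sqrt(6)*I*exp(11*I*pi/12)/64 - sqrt(6)*I*exp(-2*I*pi/3)/32 - sqrt(6)*exp(-5*I*pi/6)/32 - I*sqrt(1/2 - sqrt(2)/4)*sqrt(sqrt(2)/4 + 1/2)*exp(-5*I*pi/6)/8 + 3*sqrt(3)*exp(11*I*pi/12)/32 - sqrt(3)*exp(-7*I*pi/12)/32 - sqrt(3)*I*exp(11*I*pi/12)/32 - 3*sqrt(1/2 - sqrt(2)/4)*sqrt(sqrt(2)/4 + 1/2)*exp(-7*I*pi/12)/16 - 3*I*sqrt(1/2 - sqrt(2)/4)*sqrt(sqrt(2)/4 + 1/2)*exp(-2*I*pi/3)/8 - sqrt(6)*exp(-2*I*pi/3)/32 - sqrt(3)*I*exp(-2*I*pi/3)/8 - 3*sqrt(6)*exp(-5*I*pi/12)/64 - 3*sqrt(6)*I*exp(-11*I*pi/12)/64 - 3*sqrt(1/2 - sqrt(2)/4)*sqrt(sqrt(2)/4 + 1/2)*exp(-2*I*pi/3)/8 - 3*sqrt(3)*I*exp(-11*I*pi/12)/32 in the final state.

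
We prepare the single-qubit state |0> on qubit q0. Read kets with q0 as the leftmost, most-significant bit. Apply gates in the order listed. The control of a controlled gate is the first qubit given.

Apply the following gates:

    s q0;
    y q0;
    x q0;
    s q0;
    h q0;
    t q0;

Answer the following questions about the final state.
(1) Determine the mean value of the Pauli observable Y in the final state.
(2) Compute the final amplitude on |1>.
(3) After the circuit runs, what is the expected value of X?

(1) In the final state, Y has expectation sqrt(2)/2.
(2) The final state's coefficient on |1> equals sqrt(2)*exp(3*I*pi/4)/2.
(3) The expectation value of X is sqrt(2)/2.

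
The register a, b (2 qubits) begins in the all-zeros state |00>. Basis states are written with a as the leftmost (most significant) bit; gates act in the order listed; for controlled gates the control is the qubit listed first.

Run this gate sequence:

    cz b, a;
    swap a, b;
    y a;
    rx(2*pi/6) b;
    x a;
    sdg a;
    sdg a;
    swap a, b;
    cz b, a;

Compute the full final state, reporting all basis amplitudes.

After the circuit, the state carries amplitude sqrt(3)*I/2 on |00>, 0 on |01>, 1/2 on |10>, 0 on |11>.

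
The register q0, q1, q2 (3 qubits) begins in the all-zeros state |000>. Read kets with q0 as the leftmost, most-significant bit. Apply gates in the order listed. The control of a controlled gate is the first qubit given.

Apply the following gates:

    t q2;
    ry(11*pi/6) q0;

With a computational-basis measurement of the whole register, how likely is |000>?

The probability of measuring |000> is sqrt(3)/4 + 1/2.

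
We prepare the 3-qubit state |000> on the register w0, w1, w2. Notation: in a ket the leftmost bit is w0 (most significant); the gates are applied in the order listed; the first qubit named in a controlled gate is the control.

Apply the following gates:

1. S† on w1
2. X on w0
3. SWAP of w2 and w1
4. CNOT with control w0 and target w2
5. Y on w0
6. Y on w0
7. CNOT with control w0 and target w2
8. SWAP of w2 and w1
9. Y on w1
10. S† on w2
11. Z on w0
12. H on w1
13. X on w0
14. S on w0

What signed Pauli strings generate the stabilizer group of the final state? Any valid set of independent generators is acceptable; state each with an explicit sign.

The stabilizer group can be generated by -IXI, +ZII, +IIZ, among other valid generating sets. Key observation: gates 3-8 undo each other exactly, leaving only the rest of the circuit to track.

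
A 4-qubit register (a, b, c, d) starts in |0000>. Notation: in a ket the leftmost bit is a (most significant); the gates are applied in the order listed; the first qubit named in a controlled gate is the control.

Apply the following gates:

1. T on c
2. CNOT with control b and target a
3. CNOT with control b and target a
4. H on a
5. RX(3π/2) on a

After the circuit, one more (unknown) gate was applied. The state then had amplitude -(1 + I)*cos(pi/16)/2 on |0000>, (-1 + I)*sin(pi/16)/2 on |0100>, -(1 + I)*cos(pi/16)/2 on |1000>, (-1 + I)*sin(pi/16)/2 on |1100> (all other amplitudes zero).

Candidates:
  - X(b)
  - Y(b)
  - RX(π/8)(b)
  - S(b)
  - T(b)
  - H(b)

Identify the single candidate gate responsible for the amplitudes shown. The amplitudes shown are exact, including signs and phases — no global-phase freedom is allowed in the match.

The applied gate was RX(π/8)(b).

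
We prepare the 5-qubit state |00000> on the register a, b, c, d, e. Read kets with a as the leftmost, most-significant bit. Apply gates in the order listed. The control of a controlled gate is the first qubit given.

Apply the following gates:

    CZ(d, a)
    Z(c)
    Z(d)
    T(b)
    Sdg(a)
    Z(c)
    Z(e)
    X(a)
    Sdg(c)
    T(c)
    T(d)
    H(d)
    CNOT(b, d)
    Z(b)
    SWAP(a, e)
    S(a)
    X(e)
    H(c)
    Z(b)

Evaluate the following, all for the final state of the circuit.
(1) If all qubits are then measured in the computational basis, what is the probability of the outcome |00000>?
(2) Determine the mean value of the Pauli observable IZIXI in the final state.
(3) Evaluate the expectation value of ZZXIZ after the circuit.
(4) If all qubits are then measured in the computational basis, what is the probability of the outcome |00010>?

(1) Outcome |00000> occurs with probability 1/4.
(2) In the final state, IZIXI has expectation 1.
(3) The expectation value of ZZXIZ is 1.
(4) Outcome |00010> occurs with probability 1/4.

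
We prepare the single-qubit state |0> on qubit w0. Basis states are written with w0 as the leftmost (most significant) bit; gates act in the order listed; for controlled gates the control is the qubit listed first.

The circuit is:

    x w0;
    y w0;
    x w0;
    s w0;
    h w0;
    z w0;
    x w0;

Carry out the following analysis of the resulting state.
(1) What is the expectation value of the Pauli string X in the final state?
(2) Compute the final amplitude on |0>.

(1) The observable X averages to 1.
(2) |0> carries amplitude sqrt(2)/2 in the final state.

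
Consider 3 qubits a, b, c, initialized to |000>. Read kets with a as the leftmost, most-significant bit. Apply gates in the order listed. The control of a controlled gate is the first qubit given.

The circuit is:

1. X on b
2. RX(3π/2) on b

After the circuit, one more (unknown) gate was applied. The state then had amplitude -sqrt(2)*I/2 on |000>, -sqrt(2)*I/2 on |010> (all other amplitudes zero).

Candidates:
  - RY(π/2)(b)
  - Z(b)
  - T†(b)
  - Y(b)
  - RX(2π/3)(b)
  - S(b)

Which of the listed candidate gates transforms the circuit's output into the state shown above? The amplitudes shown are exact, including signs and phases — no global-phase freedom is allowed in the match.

The unique candidate consistent with the amplitudes is S(b).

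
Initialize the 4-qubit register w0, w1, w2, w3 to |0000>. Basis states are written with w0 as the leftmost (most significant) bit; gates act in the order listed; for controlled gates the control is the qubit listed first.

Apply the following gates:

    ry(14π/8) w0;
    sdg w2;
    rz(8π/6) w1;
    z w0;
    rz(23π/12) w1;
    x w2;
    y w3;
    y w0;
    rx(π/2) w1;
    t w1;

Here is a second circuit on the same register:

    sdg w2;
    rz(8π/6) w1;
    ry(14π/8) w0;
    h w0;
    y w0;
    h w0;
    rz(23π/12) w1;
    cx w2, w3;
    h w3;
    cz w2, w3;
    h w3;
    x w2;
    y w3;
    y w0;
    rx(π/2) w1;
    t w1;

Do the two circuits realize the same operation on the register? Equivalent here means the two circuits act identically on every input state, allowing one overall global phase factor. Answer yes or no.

No: there is an input state on which the two circuits produce genuinely different outputs (not merely differing by a phase).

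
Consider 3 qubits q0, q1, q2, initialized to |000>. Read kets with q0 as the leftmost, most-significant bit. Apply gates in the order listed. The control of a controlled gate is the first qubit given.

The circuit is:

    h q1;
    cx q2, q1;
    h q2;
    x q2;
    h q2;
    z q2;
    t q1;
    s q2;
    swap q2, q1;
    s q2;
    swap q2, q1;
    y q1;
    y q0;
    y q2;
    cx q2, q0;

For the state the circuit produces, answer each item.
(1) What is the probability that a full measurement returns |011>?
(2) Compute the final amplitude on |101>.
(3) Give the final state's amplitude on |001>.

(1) Outcome |011> occurs with probability 1/2. Key observation: steps 3-6 multiply out to the identity, so the circuit reduces to the remaining gates.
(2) |101> carries amplitude 0 in the final state.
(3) The amplitude on |001> is -sqrt(2)*exp(I*pi/4)/2.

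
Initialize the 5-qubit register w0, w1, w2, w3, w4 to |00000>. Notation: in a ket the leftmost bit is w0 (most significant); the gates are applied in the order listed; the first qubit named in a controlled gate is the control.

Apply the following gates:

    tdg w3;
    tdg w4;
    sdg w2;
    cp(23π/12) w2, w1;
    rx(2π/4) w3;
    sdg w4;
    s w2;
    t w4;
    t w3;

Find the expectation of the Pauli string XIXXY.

The observable XIXXY averages to 0.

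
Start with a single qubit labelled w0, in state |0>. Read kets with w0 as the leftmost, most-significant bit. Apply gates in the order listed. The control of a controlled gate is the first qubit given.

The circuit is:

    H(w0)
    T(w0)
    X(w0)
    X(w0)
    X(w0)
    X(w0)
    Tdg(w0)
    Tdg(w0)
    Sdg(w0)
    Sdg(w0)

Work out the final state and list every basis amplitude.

The resulting statevector has amplitude sqrt(2)/2 on |0>, sqrt(2)*exp(3*I*pi/4)/2 on |1>. Key observation: the block from step 2 through step 7 cancels to the identity and can be dropped.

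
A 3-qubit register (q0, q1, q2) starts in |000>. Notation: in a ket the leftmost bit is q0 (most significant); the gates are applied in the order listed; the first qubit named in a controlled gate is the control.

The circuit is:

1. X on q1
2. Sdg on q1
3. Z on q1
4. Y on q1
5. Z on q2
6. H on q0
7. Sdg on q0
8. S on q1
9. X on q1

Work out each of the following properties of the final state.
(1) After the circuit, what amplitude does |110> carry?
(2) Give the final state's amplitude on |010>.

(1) |110> carries amplitude -sqrt(2)*I/2 in the final state.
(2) The final state's coefficient on |010> equals sqrt(2)/2.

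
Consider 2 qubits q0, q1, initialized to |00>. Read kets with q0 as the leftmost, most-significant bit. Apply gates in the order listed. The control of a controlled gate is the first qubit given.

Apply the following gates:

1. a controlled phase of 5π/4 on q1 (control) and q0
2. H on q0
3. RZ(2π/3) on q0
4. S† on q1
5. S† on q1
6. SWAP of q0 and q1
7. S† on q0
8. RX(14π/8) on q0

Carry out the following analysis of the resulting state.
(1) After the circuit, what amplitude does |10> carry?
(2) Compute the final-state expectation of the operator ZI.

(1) The final state's coefficient on |10> equals -sqrt(4 - 2*sqrt(2))*exp(I*pi/6)/4.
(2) The observable ZI averages to sqrt(2)/2.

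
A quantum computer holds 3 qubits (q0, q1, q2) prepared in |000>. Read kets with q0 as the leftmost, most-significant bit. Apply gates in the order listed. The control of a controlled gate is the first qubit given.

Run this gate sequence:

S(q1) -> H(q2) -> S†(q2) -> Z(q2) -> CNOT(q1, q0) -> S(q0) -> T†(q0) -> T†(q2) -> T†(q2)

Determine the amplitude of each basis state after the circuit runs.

The final amplitudes are sqrt(2)/2 on |000>, sqrt(2)/2 on |001>, and 0 on every other basis state.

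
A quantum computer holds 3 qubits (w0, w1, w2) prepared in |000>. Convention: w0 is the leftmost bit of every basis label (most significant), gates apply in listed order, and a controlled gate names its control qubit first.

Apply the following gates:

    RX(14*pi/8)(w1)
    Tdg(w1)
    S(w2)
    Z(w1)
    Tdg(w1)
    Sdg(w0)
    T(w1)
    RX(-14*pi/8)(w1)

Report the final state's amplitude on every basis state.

The final amplitudes are sqrt(2)/4 + 1/2 - sqrt(2)*exp(3*I*pi/4)/4 + exp(3*I*pi/4)/2 on |000>, sqrt(2)*(-I - exp(I*pi/4))/4 on |010>, and 0 on every other basis state.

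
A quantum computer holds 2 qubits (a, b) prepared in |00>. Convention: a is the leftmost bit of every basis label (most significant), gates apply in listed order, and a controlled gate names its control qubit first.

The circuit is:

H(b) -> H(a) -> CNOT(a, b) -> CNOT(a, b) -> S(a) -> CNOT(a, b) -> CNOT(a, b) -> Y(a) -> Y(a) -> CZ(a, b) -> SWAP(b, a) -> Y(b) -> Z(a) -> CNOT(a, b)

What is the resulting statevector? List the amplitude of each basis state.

The final amplitudes are 1/2 on |00>, I/2 on |01>, -I/2 on |10>, 1/2 on |11>.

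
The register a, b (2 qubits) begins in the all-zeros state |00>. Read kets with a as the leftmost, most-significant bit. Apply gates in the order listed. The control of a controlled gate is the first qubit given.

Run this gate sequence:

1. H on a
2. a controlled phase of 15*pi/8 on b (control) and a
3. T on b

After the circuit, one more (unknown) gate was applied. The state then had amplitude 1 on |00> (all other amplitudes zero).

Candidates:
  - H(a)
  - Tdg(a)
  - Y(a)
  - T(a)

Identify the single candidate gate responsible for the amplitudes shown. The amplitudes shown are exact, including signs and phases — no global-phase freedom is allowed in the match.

It was H(a) that produced the state shown.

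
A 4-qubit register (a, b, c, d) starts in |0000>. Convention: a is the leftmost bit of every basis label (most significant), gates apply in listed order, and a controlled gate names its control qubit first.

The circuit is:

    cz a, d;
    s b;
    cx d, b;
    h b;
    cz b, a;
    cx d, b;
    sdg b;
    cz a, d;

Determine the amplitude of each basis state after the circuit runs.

The resulting statevector has amplitude sqrt(2)/2 on |0000>, -sqrt(2)*I/2 on |0100>, and 0 on every other basis state.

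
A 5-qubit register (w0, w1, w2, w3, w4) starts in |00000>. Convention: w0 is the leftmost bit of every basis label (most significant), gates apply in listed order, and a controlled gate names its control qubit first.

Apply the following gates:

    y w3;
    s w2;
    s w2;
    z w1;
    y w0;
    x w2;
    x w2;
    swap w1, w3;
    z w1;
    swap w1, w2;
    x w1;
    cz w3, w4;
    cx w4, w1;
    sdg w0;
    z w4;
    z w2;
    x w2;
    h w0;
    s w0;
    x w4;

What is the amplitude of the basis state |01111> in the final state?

The final state's coefficient on |01111> equals 0. Key observation: the block from step 6 through step 7 cancels to the identity and can be dropped.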